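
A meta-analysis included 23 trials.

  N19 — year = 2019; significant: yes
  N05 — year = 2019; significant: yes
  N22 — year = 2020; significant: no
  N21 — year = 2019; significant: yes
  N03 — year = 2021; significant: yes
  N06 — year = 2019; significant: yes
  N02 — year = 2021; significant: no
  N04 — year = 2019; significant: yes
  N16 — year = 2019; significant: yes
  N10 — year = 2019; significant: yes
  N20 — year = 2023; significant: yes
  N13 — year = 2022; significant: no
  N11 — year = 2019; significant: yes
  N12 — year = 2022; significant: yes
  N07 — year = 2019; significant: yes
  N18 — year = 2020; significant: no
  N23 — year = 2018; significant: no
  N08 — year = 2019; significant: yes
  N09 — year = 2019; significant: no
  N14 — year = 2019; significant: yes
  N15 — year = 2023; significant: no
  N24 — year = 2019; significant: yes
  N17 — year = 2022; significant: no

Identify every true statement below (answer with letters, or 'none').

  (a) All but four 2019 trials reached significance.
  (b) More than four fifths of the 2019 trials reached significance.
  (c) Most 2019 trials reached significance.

|A| = 13, |A ∩ B| = 12, |A ∖ B| = 1.
(a) |A ∖ B| = 4: fails.
(b) |A ∩ B| / |A| > 4/5: holds.
(c) |A ∩ B| > |A ∖ B|: holds.

(b), (c)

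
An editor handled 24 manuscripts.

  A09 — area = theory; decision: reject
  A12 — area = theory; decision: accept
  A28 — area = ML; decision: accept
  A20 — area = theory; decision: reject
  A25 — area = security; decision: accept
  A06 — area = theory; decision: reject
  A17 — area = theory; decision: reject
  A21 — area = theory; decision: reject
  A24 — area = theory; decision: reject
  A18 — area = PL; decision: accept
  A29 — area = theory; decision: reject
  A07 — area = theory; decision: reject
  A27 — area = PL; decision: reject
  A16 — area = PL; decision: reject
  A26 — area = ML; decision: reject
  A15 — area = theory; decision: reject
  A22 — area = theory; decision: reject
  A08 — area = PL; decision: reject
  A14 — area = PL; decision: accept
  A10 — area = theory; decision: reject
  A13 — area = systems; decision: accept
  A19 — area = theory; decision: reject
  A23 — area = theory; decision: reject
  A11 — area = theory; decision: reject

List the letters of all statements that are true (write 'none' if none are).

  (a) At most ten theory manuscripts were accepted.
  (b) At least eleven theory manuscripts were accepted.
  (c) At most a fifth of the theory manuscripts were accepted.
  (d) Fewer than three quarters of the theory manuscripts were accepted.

|A| = 15, |A ∩ B| = 1, |A ∖ B| = 14.
(a) |A ∩ B| ≤ 10: holds.
(b) |A ∩ B| ≥ 11: fails.
(c) |A ∩ B| / |A| ≤ 1/5: holds.
(d) |A ∩ B| / |A| < 3/4: holds.

(a), (c), (d)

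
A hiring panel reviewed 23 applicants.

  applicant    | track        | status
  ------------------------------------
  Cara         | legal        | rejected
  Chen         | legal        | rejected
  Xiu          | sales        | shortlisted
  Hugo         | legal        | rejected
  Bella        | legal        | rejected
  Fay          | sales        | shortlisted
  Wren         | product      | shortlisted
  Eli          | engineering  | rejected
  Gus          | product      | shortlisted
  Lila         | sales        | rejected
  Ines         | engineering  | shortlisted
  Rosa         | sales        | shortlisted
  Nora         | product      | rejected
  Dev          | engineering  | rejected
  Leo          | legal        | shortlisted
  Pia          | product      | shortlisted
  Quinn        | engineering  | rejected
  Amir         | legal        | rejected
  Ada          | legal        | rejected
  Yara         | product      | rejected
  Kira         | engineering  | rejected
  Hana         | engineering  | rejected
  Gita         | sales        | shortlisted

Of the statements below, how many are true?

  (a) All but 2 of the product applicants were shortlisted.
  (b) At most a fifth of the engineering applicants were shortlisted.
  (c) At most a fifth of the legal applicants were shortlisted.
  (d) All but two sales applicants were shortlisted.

3

(a) product: |A| = 5, |A ∩ B| = 3; needs |A ∖ B| = 2 — true.
(b) engineering: |A| = 6, |A ∩ B| = 1; needs |A ∩ B| / |A| ≤ 1/5 — true.
(c) legal: |A| = 7, |A ∩ B| = 1; needs |A ∩ B| / |A| ≤ 1/5 — true.
(d) sales: |A| = 5, |A ∩ B| = 4; needs |A ∖ B| = 2 — false.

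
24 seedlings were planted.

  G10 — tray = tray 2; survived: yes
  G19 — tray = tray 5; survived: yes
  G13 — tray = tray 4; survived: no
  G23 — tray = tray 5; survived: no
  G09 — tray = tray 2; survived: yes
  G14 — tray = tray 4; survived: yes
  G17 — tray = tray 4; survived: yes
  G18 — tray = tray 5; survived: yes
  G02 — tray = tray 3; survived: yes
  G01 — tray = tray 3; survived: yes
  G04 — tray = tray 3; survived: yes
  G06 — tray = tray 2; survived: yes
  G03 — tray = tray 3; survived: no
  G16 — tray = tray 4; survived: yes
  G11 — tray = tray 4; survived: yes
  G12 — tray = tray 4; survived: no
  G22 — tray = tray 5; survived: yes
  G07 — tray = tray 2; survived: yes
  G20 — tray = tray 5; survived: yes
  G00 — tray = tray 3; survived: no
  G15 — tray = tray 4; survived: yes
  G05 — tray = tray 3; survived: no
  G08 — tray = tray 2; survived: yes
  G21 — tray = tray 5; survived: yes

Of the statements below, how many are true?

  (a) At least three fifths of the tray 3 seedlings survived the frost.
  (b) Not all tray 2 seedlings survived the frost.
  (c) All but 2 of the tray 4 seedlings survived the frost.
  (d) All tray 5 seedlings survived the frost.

(a) tray 3: |A| = 6, |A ∩ B| = 3; needs |A ∩ B| / |A| ≥ 3/5 — false.
(b) tray 2: |A| = 5, |A ∩ B| = 5; needs A ⊄ B (|A ∖ B| ≥ 1) — false.
(c) tray 4: |A| = 7, |A ∩ B| = 5; needs |A ∖ B| = 2 — true.
(d) tray 5: |A| = 6, |A ∩ B| = 5; needs A ⊆ B, i.e. every element of A is in B (|A ∖ B| = 0) — false.

1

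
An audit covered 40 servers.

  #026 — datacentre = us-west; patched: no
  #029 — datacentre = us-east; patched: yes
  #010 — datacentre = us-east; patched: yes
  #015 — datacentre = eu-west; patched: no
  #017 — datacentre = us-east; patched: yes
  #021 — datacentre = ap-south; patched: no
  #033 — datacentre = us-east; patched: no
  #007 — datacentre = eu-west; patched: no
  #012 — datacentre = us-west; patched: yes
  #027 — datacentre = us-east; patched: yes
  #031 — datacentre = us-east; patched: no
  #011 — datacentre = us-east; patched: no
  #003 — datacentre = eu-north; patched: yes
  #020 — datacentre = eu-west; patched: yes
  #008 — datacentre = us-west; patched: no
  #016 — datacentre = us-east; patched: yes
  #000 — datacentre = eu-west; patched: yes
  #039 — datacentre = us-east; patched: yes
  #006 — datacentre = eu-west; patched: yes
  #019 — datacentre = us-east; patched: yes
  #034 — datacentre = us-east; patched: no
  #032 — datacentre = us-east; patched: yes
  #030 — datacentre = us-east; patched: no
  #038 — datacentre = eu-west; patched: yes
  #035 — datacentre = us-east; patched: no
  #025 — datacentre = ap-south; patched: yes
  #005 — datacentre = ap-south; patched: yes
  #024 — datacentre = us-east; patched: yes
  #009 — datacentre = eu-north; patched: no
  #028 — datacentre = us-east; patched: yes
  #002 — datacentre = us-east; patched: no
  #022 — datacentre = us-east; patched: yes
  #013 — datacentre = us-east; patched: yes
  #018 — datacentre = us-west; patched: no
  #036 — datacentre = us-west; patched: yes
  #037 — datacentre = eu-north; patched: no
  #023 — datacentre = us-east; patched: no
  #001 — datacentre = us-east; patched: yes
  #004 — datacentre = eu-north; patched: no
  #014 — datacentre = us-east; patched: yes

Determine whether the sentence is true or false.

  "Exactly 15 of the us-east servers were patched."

'Exactly 15 of the us-east servers were patched' holds iff |A ∩ B| = 15.
|A| = 22, |A ∩ B| = 14, |A ∖ B| = 8.
|A ∩ B| = 14, so the statement is false.

False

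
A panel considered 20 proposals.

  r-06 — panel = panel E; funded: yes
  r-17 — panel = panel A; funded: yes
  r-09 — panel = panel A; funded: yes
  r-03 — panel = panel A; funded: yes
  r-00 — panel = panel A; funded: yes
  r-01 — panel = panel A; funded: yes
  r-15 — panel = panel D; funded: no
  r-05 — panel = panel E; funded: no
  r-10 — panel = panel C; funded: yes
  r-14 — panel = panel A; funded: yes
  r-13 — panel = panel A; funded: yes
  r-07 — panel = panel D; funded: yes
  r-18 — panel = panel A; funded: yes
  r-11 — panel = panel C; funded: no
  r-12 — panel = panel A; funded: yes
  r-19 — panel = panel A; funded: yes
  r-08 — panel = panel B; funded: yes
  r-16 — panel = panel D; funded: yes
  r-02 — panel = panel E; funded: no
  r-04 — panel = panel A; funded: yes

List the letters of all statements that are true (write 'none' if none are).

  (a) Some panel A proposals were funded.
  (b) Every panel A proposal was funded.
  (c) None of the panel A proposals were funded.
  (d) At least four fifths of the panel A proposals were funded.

|A| = 11, |A ∩ B| = 11, |A ∖ B| = 0.
(a) A ∩ B ≠ ∅ (|A ∩ B| ≥ 1): holds.
(b) A ⊆ B, i.e. every element of A is in B (|A ∖ B| = 0): holds.
(c) A ∩ B = ∅ (|A ∩ B| = 0): fails.
(d) |A ∩ B| / |A| ≥ 4/5: holds.

(a), (b), (d)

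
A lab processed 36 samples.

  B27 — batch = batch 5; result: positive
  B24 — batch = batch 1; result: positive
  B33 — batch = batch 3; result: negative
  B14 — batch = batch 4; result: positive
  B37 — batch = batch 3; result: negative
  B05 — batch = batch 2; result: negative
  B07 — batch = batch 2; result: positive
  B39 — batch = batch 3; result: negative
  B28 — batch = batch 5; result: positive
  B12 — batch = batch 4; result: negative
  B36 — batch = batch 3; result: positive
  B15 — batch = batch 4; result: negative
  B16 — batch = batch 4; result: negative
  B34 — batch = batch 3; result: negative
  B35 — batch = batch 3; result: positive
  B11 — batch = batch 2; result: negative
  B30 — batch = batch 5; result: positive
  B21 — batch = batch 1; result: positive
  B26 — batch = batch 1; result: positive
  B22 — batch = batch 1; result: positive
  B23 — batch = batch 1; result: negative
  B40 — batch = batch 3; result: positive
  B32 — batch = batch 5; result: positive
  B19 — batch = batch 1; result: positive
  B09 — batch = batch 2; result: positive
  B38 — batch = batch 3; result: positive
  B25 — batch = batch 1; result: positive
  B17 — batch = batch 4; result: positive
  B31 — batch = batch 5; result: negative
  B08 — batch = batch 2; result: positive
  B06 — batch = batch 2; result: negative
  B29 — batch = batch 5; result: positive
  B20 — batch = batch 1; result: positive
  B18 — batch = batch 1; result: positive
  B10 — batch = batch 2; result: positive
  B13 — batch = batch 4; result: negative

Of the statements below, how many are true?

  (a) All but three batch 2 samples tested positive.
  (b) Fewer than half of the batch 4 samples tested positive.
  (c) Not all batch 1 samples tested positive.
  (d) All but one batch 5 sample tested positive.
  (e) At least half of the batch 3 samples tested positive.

(a) batch 2: |A| = 7, |A ∩ B| = 4; needs |A ∖ B| = 3 — true.
(b) batch 4: |A| = 6, |A ∩ B| = 2; needs |A ∩ B| < |A ∖ B| — true.
(c) batch 1: |A| = 9, |A ∩ B| = 8; needs A ⊄ B (|A ∖ B| ≥ 1) — true.
(d) batch 5: |A| = 6, |A ∩ B| = 5; needs |A ∖ B| = 1 — true.
(e) batch 3: |A| = 8, |A ∩ B| = 4; needs |A ∩ B| ≥ |A ∖ B| — true.

5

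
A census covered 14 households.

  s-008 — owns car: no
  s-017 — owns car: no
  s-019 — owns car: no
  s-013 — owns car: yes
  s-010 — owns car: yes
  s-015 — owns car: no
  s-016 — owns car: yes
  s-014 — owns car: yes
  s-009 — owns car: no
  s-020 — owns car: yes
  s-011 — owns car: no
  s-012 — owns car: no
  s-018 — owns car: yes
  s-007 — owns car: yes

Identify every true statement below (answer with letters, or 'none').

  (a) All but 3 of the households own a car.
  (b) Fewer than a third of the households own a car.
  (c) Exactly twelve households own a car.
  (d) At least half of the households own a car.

(d)

|A| = 14, |A ∩ B| = 7, |A ∖ B| = 7.
(a) |A ∖ B| = 3: fails.
(b) |A ∩ B| / |A| < 1/3: fails.
(c) |A ∩ B| = 12: fails.
(d) |A ∩ B| ≥ |A ∖ B|: holds.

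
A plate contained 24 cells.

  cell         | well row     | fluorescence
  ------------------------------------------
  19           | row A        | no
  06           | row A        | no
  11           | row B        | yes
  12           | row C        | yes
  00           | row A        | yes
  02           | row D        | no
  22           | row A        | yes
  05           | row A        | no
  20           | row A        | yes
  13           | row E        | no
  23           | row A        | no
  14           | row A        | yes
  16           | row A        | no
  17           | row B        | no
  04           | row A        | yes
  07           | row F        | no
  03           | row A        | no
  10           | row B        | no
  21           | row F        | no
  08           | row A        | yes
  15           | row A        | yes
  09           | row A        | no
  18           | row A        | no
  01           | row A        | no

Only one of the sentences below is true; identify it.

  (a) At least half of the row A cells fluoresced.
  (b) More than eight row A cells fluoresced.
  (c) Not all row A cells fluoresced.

|A| = 16, |A ∩ B| = 7, |A ∖ B| = 9.
(a) requires |A ∩ B| ≥ |A ∖ B|: false.
(b) requires |A ∩ B| > 8: false.
(c) requires A ⊄ B (|A ∖ B| ≥ 1): true.

(c)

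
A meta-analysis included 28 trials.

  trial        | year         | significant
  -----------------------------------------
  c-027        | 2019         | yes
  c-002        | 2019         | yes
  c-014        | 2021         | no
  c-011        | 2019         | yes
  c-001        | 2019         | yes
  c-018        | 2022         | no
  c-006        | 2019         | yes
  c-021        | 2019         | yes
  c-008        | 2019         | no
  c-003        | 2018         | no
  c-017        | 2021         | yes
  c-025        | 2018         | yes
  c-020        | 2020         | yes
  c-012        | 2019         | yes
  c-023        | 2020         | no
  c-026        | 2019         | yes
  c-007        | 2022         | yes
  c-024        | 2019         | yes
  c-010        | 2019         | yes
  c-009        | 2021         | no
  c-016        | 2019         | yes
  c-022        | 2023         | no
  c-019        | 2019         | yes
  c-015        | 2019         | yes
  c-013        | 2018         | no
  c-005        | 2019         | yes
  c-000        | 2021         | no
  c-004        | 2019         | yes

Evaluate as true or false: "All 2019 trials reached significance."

The determiner here denotes the relation: A ⊆ B, i.e. every element of A is in B (|A ∖ B| = 0).
|A| = 16, |A ∩ B| = 15, |A ∖ B| = 1.
So the statement is false.

False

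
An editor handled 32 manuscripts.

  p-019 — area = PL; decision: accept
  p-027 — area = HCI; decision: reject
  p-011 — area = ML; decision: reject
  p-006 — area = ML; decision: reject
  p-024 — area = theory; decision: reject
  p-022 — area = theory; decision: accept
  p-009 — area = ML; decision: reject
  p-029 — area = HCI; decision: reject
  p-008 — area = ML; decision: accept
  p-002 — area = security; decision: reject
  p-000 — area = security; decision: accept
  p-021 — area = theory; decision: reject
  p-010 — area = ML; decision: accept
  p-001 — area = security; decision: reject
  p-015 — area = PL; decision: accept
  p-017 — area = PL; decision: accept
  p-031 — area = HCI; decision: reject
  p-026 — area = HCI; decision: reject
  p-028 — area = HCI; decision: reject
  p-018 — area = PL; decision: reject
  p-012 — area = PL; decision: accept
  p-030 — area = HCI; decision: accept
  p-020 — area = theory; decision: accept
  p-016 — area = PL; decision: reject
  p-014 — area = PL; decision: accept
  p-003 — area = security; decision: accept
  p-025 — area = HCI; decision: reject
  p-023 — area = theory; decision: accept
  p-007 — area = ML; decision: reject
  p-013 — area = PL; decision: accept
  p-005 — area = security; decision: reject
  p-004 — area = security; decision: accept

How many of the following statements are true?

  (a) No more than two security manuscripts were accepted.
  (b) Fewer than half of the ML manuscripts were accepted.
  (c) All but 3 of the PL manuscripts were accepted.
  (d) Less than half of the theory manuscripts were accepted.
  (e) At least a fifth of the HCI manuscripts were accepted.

(a) security: |A| = 6, |A ∩ B| = 3; needs |A ∩ B| ≤ 2 — false.
(b) ML: |A| = 6, |A ∩ B| = 2; needs |A ∩ B| < |A ∖ B| — true.
(c) PL: |A| = 8, |A ∩ B| = 6; needs |A ∖ B| = 3 — false.
(d) theory: |A| = 5, |A ∩ B| = 3; needs |A ∩ B| < |A ∖ B| — false.
(e) HCI: |A| = 7, |A ∩ B| = 1; needs |A ∩ B| / |A| ≥ 1/5 — false.

1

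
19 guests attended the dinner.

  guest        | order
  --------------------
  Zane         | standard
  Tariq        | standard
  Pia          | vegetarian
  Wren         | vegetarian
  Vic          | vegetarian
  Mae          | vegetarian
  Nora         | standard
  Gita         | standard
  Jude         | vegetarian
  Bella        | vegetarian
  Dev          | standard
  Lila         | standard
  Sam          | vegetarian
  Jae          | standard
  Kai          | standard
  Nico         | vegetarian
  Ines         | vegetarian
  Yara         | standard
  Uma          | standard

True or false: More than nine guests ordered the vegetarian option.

Truth condition: |A ∩ B| > 9.
|A| = 19, |A ∩ B| = 9, |A ∖ B| = 10.
|A ∩ B| = 9, so the statement is false.

False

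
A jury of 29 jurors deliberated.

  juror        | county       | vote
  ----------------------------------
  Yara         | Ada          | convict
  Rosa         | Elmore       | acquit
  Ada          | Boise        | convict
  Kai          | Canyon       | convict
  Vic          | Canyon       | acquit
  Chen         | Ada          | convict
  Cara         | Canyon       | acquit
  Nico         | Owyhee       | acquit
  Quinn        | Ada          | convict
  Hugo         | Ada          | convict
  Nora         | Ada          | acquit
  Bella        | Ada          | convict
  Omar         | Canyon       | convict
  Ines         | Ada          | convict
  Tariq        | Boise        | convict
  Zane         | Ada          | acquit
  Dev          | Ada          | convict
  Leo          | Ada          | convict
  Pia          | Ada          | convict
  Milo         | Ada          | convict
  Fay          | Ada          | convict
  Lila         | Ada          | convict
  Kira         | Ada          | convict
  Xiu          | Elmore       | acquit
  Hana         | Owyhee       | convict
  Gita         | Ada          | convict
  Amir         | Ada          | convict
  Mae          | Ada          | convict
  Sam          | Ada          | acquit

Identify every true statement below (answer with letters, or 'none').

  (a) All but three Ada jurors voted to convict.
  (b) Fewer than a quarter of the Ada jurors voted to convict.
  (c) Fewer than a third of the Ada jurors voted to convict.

|A| = 19, |A ∩ B| = 16, |A ∖ B| = 3.
(a) |A ∖ B| = 3: holds.
(b) |A ∩ B| / |A| < 1/4: fails.
(c) |A ∩ B| / |A| < 1/3: fails.

(a)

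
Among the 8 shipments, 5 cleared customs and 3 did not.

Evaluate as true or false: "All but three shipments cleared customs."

True

'All but three shipments cleared customs' holds iff |A ∖ B| = 3.
|A| = 8, |A ∩ B| = 5, |A ∖ B| = 3.
|A ∖ B| = 3, so the statement is true.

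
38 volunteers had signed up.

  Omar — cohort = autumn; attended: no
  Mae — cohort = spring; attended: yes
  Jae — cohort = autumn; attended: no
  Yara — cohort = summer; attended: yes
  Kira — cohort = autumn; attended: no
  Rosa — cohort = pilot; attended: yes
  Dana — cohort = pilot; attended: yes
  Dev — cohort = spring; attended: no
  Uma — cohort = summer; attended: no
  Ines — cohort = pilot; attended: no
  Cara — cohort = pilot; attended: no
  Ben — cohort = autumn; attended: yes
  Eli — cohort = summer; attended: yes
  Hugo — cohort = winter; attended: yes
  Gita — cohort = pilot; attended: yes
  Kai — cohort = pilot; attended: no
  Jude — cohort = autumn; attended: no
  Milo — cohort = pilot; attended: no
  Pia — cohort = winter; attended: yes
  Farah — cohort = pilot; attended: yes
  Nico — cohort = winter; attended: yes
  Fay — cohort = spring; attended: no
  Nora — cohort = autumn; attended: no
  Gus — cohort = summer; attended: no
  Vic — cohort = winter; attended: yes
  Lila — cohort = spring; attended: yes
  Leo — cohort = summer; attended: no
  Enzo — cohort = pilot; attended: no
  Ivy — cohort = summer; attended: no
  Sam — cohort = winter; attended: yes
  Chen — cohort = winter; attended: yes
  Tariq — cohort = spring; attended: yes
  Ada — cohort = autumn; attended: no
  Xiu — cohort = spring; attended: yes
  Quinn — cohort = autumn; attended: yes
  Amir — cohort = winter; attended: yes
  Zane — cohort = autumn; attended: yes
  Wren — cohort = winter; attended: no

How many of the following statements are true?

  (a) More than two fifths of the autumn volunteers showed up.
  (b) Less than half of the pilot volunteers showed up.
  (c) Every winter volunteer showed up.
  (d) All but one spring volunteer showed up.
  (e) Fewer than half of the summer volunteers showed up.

(a) autumn: |A| = 9, |A ∩ B| = 3; needs |A ∩ B| / |A| > 2/5 — false.
(b) pilot: |A| = 9, |A ∩ B| = 4; needs |A ∩ B| < |A ∖ B| — true.
(c) winter: |A| = 8, |A ∩ B| = 7; needs A ⊆ B, i.e. every element of A is in B (|A ∖ B| = 0) — false.
(d) spring: |A| = 6, |A ∩ B| = 4; needs |A ∖ B| = 1 — false.
(e) summer: |A| = 6, |A ∩ B| = 2; needs |A ∩ B| < |A ∖ B| — true.

2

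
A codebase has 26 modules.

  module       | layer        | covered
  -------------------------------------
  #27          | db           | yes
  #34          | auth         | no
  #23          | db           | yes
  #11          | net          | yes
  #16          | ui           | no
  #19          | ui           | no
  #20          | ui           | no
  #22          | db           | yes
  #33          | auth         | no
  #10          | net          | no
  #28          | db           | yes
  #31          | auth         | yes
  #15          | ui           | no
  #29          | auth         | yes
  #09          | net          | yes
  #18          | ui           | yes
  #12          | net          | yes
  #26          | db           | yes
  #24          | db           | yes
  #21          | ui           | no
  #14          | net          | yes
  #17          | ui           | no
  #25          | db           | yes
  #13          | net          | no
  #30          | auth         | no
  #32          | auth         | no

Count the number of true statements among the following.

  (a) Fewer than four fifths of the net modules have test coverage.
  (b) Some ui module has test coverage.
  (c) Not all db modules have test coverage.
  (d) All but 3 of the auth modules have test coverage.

(a) net: |A| = 6, |A ∩ B| = 4; needs |A ∩ B| / |A| < 4/5 — true.
(b) ui: |A| = 7, |A ∩ B| = 1; needs A ∩ B ≠ ∅ (|A ∩ B| ≥ 1) — true.
(c) db: |A| = 7, |A ∩ B| = 7; needs A ⊄ B (|A ∖ B| ≥ 1) — false.
(d) auth: |A| = 6, |A ∩ B| = 2; needs |A ∖ B| = 3 — false.

2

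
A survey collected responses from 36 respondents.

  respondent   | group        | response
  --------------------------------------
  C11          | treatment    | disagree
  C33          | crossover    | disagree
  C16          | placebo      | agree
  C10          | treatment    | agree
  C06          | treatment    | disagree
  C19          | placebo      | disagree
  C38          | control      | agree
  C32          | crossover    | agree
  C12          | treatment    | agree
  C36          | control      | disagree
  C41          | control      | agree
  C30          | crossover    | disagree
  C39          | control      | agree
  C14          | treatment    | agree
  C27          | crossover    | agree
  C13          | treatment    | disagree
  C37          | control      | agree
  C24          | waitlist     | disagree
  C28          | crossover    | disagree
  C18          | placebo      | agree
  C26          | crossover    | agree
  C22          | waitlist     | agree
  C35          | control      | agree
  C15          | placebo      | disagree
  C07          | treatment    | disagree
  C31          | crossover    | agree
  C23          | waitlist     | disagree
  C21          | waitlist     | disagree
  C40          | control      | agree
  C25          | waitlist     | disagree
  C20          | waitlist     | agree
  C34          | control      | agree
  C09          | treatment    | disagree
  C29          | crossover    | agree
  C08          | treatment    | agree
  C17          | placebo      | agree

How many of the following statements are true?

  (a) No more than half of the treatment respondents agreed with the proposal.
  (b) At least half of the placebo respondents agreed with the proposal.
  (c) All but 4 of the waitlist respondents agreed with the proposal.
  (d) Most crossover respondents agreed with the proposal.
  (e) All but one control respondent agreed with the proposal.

5

(a) treatment: |A| = 9, |A ∩ B| = 4; needs |A ∩ B| ≤ |A ∖ B| — true.
(b) placebo: |A| = 5, |A ∩ B| = 3; needs |A ∩ B| ≥ |A ∖ B| — true.
(c) waitlist: |A| = 6, |A ∩ B| = 2; needs |A ∖ B| = 4 — true.
(d) crossover: |A| = 8, |A ∩ B| = 5; needs |A ∩ B| > |A ∖ B| — true.
(e) control: |A| = 8, |A ∩ B| = 7; needs |A ∖ B| = 1 — true.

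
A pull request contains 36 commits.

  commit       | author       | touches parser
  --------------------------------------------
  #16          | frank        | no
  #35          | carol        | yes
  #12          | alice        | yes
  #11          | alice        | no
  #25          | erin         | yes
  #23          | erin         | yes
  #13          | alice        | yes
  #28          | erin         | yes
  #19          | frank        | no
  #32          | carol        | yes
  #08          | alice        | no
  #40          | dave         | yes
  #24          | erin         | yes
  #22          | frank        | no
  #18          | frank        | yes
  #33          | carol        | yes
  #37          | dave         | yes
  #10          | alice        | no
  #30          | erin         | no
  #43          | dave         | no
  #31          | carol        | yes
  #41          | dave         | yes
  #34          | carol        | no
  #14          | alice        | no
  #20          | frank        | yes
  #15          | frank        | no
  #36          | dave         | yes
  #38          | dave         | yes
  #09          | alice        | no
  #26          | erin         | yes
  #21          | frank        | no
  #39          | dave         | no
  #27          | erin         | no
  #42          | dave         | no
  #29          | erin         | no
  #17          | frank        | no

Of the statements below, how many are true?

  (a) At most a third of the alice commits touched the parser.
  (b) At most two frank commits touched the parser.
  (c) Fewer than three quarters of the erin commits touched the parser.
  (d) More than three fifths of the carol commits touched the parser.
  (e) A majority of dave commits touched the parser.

(a) alice: |A| = 7, |A ∩ B| = 2; needs |A ∩ B| / |A| ≤ 1/3 — true.
(b) frank: |A| = 8, |A ∩ B| = 2; needs |A ∩ B| ≤ 2 — true.
(c) erin: |A| = 8, |A ∩ B| = 5; needs |A ∩ B| / |A| < 3/4 — true.
(d) carol: |A| = 5, |A ∩ B| = 4; needs |A ∩ B| / |A| > 3/5 — true.
(e) dave: |A| = 8, |A ∩ B| = 5; needs |A ∩ B| > |A ∖ B| — true.

5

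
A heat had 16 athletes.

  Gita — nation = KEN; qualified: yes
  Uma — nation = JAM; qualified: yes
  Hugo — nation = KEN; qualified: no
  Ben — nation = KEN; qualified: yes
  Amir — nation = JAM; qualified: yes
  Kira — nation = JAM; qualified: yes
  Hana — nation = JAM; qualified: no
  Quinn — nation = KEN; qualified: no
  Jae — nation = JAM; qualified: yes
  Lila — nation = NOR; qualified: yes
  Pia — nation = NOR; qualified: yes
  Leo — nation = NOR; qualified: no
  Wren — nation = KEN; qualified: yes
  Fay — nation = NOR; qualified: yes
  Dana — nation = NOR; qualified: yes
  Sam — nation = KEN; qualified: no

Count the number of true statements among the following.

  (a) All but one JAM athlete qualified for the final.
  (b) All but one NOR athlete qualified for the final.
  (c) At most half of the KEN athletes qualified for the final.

(a) JAM: |A| = 5, |A ∩ B| = 4; needs |A ∖ B| = 1 — true.
(b) NOR: |A| = 5, |A ∩ B| = 4; needs |A ∖ B| = 1 — true.
(c) KEN: |A| = 6, |A ∩ B| = 3; needs |A ∩ B| ≤ |A ∖ B| — true.

3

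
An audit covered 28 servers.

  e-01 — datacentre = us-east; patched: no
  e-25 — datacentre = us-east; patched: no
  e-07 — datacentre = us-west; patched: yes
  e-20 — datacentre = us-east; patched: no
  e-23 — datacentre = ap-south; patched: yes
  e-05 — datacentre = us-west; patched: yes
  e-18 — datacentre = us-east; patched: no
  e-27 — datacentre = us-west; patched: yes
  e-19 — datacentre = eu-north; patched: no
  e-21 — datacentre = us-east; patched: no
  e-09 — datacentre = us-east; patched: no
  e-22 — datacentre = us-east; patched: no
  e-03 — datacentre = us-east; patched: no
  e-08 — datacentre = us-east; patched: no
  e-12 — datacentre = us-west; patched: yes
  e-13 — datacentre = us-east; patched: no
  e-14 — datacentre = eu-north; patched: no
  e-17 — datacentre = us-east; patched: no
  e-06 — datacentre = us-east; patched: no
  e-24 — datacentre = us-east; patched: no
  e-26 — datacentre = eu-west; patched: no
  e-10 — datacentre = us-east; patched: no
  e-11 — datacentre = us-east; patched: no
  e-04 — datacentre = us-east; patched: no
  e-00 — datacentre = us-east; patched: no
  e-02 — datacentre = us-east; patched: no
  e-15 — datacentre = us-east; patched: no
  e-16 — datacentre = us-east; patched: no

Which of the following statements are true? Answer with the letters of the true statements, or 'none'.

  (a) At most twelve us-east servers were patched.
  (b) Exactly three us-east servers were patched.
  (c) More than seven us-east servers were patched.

|A| = 20, |A ∩ B| = 0, |A ∖ B| = 20.
(a) |A ∩ B| ≤ 12: holds.
(b) |A ∩ B| = 3: fails.
(c) |A ∩ B| > 7: fails.

(a)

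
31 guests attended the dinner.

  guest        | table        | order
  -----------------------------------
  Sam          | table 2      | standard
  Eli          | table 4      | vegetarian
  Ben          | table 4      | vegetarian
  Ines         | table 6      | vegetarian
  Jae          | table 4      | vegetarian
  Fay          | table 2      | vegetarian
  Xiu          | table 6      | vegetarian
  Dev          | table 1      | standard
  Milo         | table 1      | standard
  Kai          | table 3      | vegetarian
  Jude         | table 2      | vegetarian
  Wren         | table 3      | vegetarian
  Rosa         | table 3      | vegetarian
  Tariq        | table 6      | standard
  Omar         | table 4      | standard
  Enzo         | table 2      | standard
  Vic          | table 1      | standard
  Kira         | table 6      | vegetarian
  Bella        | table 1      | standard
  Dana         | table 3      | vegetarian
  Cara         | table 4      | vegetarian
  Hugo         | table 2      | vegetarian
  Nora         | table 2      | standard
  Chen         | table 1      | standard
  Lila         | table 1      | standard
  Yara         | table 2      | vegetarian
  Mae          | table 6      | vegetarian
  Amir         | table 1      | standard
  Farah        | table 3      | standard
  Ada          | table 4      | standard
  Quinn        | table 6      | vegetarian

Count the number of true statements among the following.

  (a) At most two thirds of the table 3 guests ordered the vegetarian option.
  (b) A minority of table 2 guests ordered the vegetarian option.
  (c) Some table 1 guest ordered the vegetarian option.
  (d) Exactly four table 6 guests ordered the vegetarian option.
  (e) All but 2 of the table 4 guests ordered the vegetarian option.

1

(a) table 3: |A| = 5, |A ∩ B| = 4; needs |A ∩ B| / |A| ≤ 2/3 — false.
(b) table 2: |A| = 7, |A ∩ B| = 4; needs |A ∩ B| < |A ∖ B| — false.
(c) table 1: |A| = 7, |A ∩ B| = 0; needs A ∩ B ≠ ∅ (|A ∩ B| ≥ 1) — false.
(d) table 6: |A| = 6, |A ∩ B| = 5; needs |A ∩ B| = 4 — false.
(e) table 4: |A| = 6, |A ∩ B| = 4; needs |A ∖ B| = 2 — true.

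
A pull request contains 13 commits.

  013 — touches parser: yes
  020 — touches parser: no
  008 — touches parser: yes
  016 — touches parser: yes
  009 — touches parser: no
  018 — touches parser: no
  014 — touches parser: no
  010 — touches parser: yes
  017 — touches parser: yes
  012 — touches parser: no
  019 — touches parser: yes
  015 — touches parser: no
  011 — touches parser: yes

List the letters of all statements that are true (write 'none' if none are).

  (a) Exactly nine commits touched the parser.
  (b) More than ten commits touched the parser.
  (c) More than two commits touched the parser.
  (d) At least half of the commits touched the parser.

|A| = 13, |A ∩ B| = 7, |A ∖ B| = 6.
(a) |A ∩ B| = 9: fails.
(b) |A ∩ B| > 10: fails.
(c) |A ∩ B| > 2: holds.
(d) |A ∩ B| ≥ |A ∖ B|: holds.

(c), (d)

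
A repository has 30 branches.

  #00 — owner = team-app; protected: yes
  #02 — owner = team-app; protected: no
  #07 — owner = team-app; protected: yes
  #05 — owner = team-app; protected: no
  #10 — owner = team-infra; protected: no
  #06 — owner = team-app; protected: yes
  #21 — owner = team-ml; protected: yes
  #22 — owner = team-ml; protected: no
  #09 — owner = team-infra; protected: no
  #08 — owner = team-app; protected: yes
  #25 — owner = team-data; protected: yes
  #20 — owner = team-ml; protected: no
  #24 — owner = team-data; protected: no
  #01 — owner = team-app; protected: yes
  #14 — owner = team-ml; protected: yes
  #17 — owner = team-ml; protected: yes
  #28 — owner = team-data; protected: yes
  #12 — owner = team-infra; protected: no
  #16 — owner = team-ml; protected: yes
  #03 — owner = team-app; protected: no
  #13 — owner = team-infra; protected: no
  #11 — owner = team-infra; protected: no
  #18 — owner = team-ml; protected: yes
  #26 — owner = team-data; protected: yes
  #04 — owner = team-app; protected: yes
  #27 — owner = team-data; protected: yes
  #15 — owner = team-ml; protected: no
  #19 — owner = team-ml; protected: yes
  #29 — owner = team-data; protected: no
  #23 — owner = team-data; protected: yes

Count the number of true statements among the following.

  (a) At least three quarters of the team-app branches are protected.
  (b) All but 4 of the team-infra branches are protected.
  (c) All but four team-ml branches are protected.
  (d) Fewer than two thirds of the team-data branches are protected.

(a) team-app: |A| = 9, |A ∩ B| = 6; needs |A ∩ B| / |A| ≥ 3/4 — false.
(b) team-infra: |A| = 5, |A ∩ B| = 0; needs |A ∖ B| = 4 — false.
(c) team-ml: |A| = 9, |A ∩ B| = 6; needs |A ∖ B| = 4 — false.
(d) team-data: |A| = 7, |A ∩ B| = 5; needs |A ∩ B| / |A| < 2/3 — false.

0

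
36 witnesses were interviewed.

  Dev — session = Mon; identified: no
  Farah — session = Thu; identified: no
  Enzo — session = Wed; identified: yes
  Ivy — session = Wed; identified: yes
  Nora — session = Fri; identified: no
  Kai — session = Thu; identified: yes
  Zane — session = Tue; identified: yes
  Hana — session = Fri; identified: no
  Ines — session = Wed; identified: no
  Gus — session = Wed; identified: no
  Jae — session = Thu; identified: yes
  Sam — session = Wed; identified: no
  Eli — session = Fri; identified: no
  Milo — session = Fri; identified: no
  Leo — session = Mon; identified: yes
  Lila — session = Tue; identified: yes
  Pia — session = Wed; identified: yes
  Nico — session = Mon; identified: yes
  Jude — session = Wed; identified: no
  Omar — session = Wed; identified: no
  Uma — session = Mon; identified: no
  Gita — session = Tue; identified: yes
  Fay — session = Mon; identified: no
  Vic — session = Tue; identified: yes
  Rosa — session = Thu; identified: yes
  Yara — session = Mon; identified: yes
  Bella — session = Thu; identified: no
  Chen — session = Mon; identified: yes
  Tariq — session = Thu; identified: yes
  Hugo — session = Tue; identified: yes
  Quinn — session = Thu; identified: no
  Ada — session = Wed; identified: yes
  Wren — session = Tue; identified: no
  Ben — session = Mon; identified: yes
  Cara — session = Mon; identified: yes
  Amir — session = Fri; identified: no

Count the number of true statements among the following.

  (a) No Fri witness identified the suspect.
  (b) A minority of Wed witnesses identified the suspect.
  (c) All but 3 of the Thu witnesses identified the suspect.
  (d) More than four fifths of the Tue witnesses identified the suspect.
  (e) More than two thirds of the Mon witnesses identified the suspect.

(a) Fri: |A| = 5, |A ∩ B| = 0; needs A ∩ B = ∅ (|A ∩ B| = 0) — true.
(b) Wed: |A| = 9, |A ∩ B| = 4; needs |A ∩ B| < |A ∖ B| — true.
(c) Thu: |A| = 7, |A ∩ B| = 4; needs |A ∖ B| = 3 — true.
(d) Tue: |A| = 6, |A ∩ B| = 5; needs |A ∩ B| / |A| > 4/5 — true.
(e) Mon: |A| = 9, |A ∩ B| = 6; needs |A ∩ B| / |A| > 2/3 — false.

4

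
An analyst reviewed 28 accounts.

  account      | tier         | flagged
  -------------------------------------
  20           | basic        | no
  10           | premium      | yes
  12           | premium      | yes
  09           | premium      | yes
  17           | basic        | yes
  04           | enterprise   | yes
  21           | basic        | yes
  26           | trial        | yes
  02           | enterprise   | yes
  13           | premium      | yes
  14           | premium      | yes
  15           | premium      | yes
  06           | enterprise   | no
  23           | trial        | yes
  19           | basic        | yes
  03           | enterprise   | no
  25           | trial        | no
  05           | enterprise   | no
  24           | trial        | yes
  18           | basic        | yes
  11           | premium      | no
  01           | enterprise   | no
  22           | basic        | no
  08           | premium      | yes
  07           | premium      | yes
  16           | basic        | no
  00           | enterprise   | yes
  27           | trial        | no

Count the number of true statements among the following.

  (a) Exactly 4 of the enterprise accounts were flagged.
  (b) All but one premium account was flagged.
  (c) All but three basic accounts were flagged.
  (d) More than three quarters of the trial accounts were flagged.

2

(a) enterprise: |A| = 7, |A ∩ B| = 3; needs |A ∩ B| = 4 — false.
(b) premium: |A| = 9, |A ∩ B| = 8; needs |A ∖ B| = 1 — true.
(c) basic: |A| = 7, |A ∩ B| = 4; needs |A ∖ B| = 3 — true.
(d) trial: |A| = 5, |A ∩ B| = 3; needs |A ∩ B| / |A| > 3/4 — false.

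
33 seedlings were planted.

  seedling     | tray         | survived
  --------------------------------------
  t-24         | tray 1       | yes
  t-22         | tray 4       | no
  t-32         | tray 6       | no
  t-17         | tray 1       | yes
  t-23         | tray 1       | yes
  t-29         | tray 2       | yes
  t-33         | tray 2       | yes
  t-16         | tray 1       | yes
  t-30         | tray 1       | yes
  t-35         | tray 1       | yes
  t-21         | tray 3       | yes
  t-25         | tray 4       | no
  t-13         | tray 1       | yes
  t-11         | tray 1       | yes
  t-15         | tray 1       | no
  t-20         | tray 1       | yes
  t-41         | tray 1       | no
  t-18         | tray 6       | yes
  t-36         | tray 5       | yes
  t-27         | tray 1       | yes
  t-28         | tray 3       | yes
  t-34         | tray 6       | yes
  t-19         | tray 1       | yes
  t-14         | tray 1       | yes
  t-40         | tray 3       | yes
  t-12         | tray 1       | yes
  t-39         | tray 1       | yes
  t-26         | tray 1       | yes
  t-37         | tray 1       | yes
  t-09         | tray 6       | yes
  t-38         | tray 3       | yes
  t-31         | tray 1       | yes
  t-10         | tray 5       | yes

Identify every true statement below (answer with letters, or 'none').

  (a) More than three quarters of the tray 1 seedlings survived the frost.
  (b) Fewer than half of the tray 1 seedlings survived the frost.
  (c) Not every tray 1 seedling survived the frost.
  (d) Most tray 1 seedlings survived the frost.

(a), (c), (d)

|A| = 19, |A ∩ B| = 17, |A ∖ B| = 2.
(a) |A ∩ B| / |A| > 3/4: holds.
(b) |A ∩ B| < |A ∖ B|: fails.
(c) A ⊄ B (|A ∖ B| ≥ 1): holds.
(d) |A ∩ B| > |A ∖ B|: holds.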